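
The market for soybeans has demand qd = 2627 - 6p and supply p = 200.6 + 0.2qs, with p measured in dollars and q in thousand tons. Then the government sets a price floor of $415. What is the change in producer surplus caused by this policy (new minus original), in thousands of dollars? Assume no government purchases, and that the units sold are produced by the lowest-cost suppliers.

-14365

Rearranging supply gives qs = 5p - 1003. Equilibrium: 2627 - 6p = 5p - 1003, so 3630 = 11p and p* = 330, q* = 647.
The floor of 415 is above the equilibrium price 330, so it binds.
At p = 415: qd = 2627 - 6·415 = 137 and qs = 5·415 - 1003 = 1072.
Producer surplus without the control is ½ · (330 - 200.6) · 647 = 41860.9.
With the floor, 137 units are sold at 415. The supply price at q = 137 is 228, so PS = ½ · [(415 - 200.6) + (415 - 228)] · 137 = 27495.9.
Change in producer surplus = 27495.9 - 41860.9 = -14365.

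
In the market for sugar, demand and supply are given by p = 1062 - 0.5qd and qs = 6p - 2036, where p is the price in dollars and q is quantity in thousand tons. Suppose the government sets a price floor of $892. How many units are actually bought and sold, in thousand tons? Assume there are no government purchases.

Rearranging demand gives qd = 2124 - 2p. Setting quantity demanded equal to quantity supplied, 2124 - 2p = 6p - 2036, gives p* = 520 and q* = 1084.
Because the floor (892) lies above the market-clearing price, it is binding.
At p = 892: qd = 2124 - 2·892 = 340 and qs = 6·892 - 2036 = 3316.
The quantity actually transacted is the short side, demand: 340.

340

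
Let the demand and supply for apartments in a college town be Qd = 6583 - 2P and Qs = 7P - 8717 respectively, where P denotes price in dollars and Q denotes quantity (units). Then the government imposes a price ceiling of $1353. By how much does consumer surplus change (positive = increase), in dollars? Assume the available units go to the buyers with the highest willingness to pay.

-1213372.25

In a free market, 6583 - 2P = 7P - 8717 gives the equilibrium P* = 1700, Q* = 3183.
Since 1353 < 1700, the ceiling is binding.
At P = 1353: Qd = 6583 - 2·1353 = 3877 and Qs = 7·1353 - 8717 = 754.
Consumer surplus without the control is ½ · (3291.5 - 1700) · 3183 = 2532872.25.
With the ceiling, 754 units are sold at 1353 (assume they go to the highest-value buyers). The demand price at Q = 754 is 2914.5, so CS = ½ · [(3291.5 - 1353) + (2914.5 - 1353)] · 754 = 1319500.
Change in consumer surplus = 1319500 - 2532872.25 = -1213372.25.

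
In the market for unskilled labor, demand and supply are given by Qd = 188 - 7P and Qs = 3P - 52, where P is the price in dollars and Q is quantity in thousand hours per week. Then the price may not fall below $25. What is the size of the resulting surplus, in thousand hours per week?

Without the control the market clears where 188 - 7P = 3P - 52, i.e. P* = 24 and Q* = 20.
The floor of 25 is above the equilibrium price 24, so it binds.
At P = 25: Qd = 188 - 7·25 = 13 and Qs = 3·25 - 52 = 23.
Surplus = Qs - Qd = 23 - 13 = 10.

10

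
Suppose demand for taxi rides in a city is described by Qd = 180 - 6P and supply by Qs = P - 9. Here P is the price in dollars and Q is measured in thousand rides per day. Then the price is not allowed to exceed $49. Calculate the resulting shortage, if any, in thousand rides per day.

Setting quantity demanded equal to quantity supplied, 180 - 6P = P - 9, gives P* = 27 and Q* = 18.
The ceiling of 49 is above the equilibrium price 27, so it is not binding; the market clears at P* = 27, Q* = 18.
Since the control does not bind, there is no shortage.

0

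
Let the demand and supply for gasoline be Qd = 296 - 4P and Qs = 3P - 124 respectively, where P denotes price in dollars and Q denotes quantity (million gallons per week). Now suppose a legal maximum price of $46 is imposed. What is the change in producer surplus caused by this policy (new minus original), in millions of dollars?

-490

Equilibrium: 296 - 4P = 3P - 124, so 420 = 7P and P* = 60, Q* = 56.
Since 46 < 60, the ceiling is binding.
At P = 46: Qd = 296 - 4·46 = 112 and Qs = 3·46 - 124 = 14.
Producer surplus without the control is ½ · (60 - 124/3) · 56 = 1568/3.
With the ceiling, producers sell 14 units at 46, so PS = ½ · (46 - 124/3) · 14 = 98/3.
Change in producer surplus = 98/3 - 1568/3 = -490.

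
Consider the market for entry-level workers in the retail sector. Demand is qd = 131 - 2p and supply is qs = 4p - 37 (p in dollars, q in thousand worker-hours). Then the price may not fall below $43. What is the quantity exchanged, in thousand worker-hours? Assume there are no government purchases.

In a free market, 131 - 2p = 4p - 37 gives the equilibrium p* = 28, q* = 75.
The floor of 43 is above the equilibrium price 28, so it binds.
At p = 43: qd = 131 - 2·43 = 45 and qs = 4·43 - 37 = 135.
The quantity actually transacted is the short side, demand: 45.

45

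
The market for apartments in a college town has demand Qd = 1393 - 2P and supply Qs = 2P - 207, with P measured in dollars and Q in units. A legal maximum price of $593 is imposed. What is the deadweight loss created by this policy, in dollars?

0

Setting quantity demanded equal to quantity supplied, 1393 - 2P = 2P - 207, gives P* = 400 and Q* = 593.
Since 593 is above P* = 400, the ceiling does not bind and the free-market outcome prevails.
Since the control does not bind, no trades are prevented and deadweight loss is zero.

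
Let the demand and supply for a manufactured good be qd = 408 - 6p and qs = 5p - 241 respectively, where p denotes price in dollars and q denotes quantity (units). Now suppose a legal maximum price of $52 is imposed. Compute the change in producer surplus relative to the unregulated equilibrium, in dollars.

Setting quantity demanded equal to quantity supplied, 408 - 6p = 5p - 241, gives p* = 59 and q* = 54.
The ceiling of 52 is below the equilibrium price 59, so it binds.
At p = 52: qd = 408 - 6·52 = 96 and qs = 5·52 - 241 = 19.
Producer surplus without the control is ½ · (59 - 48.2) · 54 = 291.6.
With the ceiling, producers sell 19 units at 52, so PS = ½ · (52 - 48.2) · 19 = 36.1.
Change in producer surplus = 36.1 - 291.6 = -255.5.

-255.5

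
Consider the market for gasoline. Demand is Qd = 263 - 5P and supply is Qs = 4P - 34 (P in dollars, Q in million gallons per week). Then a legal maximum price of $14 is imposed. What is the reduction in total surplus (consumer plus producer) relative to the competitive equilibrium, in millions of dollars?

1299.6

Without the control the market clears where 263 - 5P = 4P - 34, i.e. P* = 33 and Q* = 98.
Because the ceiling (14) lies below the market-clearing price, it is binding.
At P = 14: Qd = 263 - 5·14 = 193 and Qs = 4·14 - 34 = 22.
Quantity traded falls to 22. At Q = 22 the demand price is (263 - 22)/5 = 48.2 and the supply price is (34 + 22)/4 = 14.
Deadweight loss = ½ · (48.2 - 14) · (98 - 22) = ½ · 34.2 · 76 = 1299.6.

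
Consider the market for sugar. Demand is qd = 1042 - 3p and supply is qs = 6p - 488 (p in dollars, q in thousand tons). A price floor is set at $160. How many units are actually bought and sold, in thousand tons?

Without the control the market clears where 1042 - 3p = 6p - 488, i.e. p* = 170 and q* = 532.
The floor of 160 is below the equilibrium price 170, so it is not binding; the market clears at p* = 170, q* = 532.

532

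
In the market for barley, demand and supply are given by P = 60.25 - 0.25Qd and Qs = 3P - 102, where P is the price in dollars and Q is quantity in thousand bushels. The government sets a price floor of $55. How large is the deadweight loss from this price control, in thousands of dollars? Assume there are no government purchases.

168

Rearranging demand gives Qd = 241 - 4P. Without the control the market clears where 241 - 4P = 3P - 102, i.e. P* = 49 and Q* = 45.
Because the floor (55) lies above the market-clearing price, it is binding.
At P = 55: Qd = 241 - 4·55 = 21 and Qs = 3·55 - 102 = 63.
Quantity traded falls to 21. At Q = 21 the demand price is (241 - 21)/4 = 55 and the supply price is (102 + 21)/3 = 41.
Deadweight loss = ½ · (55 - 41) · (45 - 21) = ½ · 14 · 24 = 168.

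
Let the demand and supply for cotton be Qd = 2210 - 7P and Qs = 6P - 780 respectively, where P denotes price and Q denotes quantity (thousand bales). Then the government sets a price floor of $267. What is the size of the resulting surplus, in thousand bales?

481

Without the control the market clears where 2210 - 7P = 6P - 780, i.e. P* = 230 and Q* = 600.
Since 267 > 230, the floor is binding.
At P = 267: Qd = 2210 - 7·267 = 341 and Qs = 6·267 - 780 = 822.
Surplus = Qs - Qd = 822 - 341 = 481.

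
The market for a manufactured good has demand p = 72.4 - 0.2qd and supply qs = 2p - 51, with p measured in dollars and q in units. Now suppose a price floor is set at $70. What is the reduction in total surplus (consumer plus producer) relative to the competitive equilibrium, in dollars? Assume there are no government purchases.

1058.75

Rearranging demand gives qd = 362 - 5p. Equilibrium: 362 - 5p = 2p - 51, so 413 = 7p and p* = 59, q* = 67.
The floor of 70 is above the equilibrium price 59, so it binds.
At p = 70: qd = 362 - 5·70 = 12 and qs = 2·70 - 51 = 89.
Quantity traded falls to 12. At q = 12 the demand price is (362 - 12)/5 = 70 and the supply price is (51 + 12)/2 = 31.5.
Deadweight loss = ½ · (70 - 31.5) · (67 - 12) = ½ · 38.5 · 55 = 1058.75.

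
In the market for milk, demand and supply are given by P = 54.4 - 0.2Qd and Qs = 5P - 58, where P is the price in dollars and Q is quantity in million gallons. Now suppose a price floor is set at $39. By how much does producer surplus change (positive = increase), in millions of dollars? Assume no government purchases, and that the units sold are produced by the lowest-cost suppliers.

Rearranging demand gives Qd = 272 - 5P. Without the control the market clears where 272 - 5P = 5P - 58, i.e. P* = 33 and Q* = 107.
Because the floor (39) lies above the market-clearing price, it is binding.
At P = 39: Qd = 272 - 5·39 = 77 and Qs = 5·39 - 58 = 137.
Producer surplus without the control is ½ · (33 - 11.6) · 107 = 1144.9.
With the floor, 77 units are sold at 39. The supply price at Q = 77 is 27, so PS = ½ · [(39 - 11.6) + (39 - 27)] · 77 = 1516.9.
Change in producer surplus = 1516.9 - 1144.9 = 372.

372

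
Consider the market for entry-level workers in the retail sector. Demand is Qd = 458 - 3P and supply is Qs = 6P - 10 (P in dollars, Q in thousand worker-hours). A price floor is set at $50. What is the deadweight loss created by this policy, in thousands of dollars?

0

In a free market, 458 - 3P = 6P - 10 gives the equilibrium P* = 52, Q* = 302.
Since 50 is below P* = 52, the floor does not bind and the free-market outcome prevails.
Since the control does not bind, no trades are prevented and deadweight loss is zero.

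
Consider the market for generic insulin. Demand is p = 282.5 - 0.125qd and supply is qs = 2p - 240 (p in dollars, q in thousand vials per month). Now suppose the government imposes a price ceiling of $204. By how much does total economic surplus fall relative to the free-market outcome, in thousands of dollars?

2645

Rearranging demand gives qd = 2260 - 8p. Without the control the market clears where 2260 - 8p = 2p - 240, i.e. p* = 250 and q* = 260.
Since 204 < 250, the ceiling is binding.
At p = 204: qd = 2260 - 8·204 = 628 and qs = 2·204 - 240 = 168.
Quantity traded falls to 168. At q = 168 the demand price is (2260 - 168)/8 = 261.5 and the supply price is (240 + 168)/2 = 204.
Deadweight loss = ½ · (261.5 - 204) · (260 - 168) = ½ · 57.5 · 92 = 2645.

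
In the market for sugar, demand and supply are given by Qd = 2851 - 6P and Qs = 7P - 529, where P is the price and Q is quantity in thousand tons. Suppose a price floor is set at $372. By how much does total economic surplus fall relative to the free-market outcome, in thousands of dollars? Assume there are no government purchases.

69888

Equilibrium: 2851 - 6P = 7P - 529, so 3380 = 13P and P* = 260, Q* = 1291.
The floor of 372 is above the equilibrium price 260, so it binds.
At P = 372: Qd = 2851 - 6·372 = 619 and Qs = 7·372 - 529 = 2075.
Quantity traded falls to 619. At Q = 619 the demand price is (2851 - 619)/6 = 372 and the supply price is (529 + 619)/7 = 164.
Deadweight loss = ½ · (372 - 164) · (1291 - 619) = ½ · 208 · 672 = 69888.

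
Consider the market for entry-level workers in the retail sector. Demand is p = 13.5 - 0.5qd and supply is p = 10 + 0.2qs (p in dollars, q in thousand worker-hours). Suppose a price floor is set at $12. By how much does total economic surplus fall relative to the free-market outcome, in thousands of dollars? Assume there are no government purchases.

1.4

Rearranging demand gives qd = 27 - 2p; rearranging supply gives qs = 5p - 50. Without the control the market clears where 27 - 2p = 5p - 50, i.e. p* = 11 and q* = 5.
Since 12 > 11, the floor is binding.
At p = 12: qd = 27 - 2·12 = 3 and qs = 5·12 - 50 = 10.
Quantity traded falls to 3. At q = 3 the demand price is (27 - 3)/2 = 12 and the supply price is (50 + 3)/5 = 10.6.
Deadweight loss = ½ · (12 - 10.6) · (5 - 3) = ½ · 1.4 · 2 = 1.4.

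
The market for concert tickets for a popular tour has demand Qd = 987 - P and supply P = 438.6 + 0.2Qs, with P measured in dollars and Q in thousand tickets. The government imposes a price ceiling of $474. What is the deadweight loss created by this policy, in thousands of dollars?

Rearranging supply gives Qs = 5P - 2193. Equilibrium: 987 - P = 5P - 2193, so 3180 = 6P and P* = 530, Q* = 457.
The ceiling of 474 is below the equilibrium price 530, so it binds.
At P = 474: Qd = 987 - 474 = 513 and Qs = 5·474 - 2193 = 177.
Quantity traded falls to 177. At Q = 177 the demand price is 987 - 177 = 810 and the supply price is (2193 + 177)/5 = 474.
Deadweight loss = ½ · (810 - 474) · (457 - 177) = ½ · 336 · 280 = 47040.

47040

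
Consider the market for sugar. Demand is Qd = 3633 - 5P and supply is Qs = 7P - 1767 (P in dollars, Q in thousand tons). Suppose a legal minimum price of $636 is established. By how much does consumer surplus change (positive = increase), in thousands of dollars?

-170748

Equilibrium: 3633 - 5P = 7P - 1767, so 5400 = 12P and P* = 450, Q* = 1383.
Because the floor (636) lies above the market-clearing price, it is binding.
At P = 636: Qd = 3633 - 5·636 = 453 and Qs = 7·636 - 1767 = 2685.
Consumer surplus without the control is ½ · (726.6 - 450) · 1383 = 191268.9.
With the floor, consumers buy 453 units at 636, so CS = ½ · (726.6 - 636) · 453 = 20520.9.
Change in consumer surplus = 20520.9 - 191268.9 = -170748.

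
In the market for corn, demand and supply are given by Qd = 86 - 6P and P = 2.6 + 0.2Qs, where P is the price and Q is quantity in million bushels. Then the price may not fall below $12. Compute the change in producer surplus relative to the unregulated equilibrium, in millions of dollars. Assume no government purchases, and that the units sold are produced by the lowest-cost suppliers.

Rearranging supply gives Qs = 5P - 13. In a free market, 86 - 6P = 5P - 13 gives the equilibrium P* = 9, Q* = 32.
Since 12 > 9, the floor is binding.
At P = 12: Qd = 86 - 6·12 = 14 and Qs = 5·12 - 13 = 47.
Producer surplus without the control is ½ · (9 - 2.6) · 32 = 102.4.
With the floor, 14 units are sold at 12. The supply price at Q = 14 is 5.4, so PS = ½ · [(12 - 2.6) + (12 - 5.4)] · 14 = 112.
Change in producer surplus = 112 - 102.4 = 9.6.

9.6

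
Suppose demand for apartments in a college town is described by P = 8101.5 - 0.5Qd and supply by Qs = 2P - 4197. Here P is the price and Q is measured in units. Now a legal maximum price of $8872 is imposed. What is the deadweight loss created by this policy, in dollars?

0

Rearranging demand gives Qd = 16203 - 2P. Without the control the market clears where 16203 - 2P = 2P - 4197, i.e. P* = 5100 and Q* = 6003.
The ceiling of 8872 is above the equilibrium price 5100, so it is not binding; the market clears at P* = 5100, Q* = 6003.
Since the control does not bind, no trades are prevented and deadweight loss is zero.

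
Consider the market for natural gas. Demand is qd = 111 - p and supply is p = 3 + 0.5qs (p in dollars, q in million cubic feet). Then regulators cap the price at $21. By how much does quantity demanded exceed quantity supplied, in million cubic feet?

54

Rearranging supply gives qs = 2p - 6. Setting quantity demanded equal to quantity supplied, 111 - p = 2p - 6, gives p* = 39 and q* = 72.
The ceiling of 21 is below the equilibrium price 39, so it binds.
At p = 21: qd = 111 - 21 = 90 and qs = 2·21 - 6 = 36.
Shortage = qd - qs = 90 - 36 = 54.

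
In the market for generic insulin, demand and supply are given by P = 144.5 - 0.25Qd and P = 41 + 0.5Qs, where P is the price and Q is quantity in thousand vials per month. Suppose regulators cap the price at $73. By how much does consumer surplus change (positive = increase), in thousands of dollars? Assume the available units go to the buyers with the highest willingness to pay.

1683.5

Rearranging demand gives Qd = 578 - 4P; rearranging supply gives Qs = 2P - 82. In a free market, 578 - 4P = 2P - 82 gives the equilibrium P* = 110, Q* = 138.
Because the ceiling (73) lies below the market-clearing price, it is binding.
At P = 73: Qd = 578 - 4·73 = 286 and Qs = 2·73 - 82 = 64.
Consumer surplus without the control is ½ · (144.5 - 110) · 138 = 2380.5.
With the ceiling, 64 units are sold at 73 (assume they go to the highest-value buyers). The demand price at Q = 64 is 128.5, so CS = ½ · [(144.5 - 73) + (128.5 - 73)] · 64 = 4064.
Change in consumer surplus = 4064 - 2380.5 = 1683.5.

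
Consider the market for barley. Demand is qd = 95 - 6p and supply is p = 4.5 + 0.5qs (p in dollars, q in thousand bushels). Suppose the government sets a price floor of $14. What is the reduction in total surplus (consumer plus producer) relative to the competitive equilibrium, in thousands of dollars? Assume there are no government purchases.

Rearranging supply gives qs = 2p - 9. Setting quantity demanded equal to quantity supplied, 95 - 6p = 2p - 9, gives p* = 13 and q* = 17.
The floor of 14 is above the equilibrium price 13, so it binds.
At p = 14: qd = 95 - 6·14 = 11 and qs = 2·14 - 9 = 19.
Quantity traded falls to 11. At q = 11 the demand price is (95 - 11)/6 = 14 and the supply price is (9 + 11)/2 = 10.
Deadweight loss = ½ · (14 - 10) · (17 - 11) = ½ · 4 · 6 = 12.

12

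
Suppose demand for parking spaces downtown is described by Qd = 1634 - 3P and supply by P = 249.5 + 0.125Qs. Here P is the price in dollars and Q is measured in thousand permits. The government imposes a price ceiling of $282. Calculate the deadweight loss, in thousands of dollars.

Rearranging supply gives Qs = 8P - 1996. Setting quantity demanded equal to quantity supplied, 1634 - 3P = 8P - 1996, gives P* = 330 and Q* = 644.
Because the ceiling (282) lies below the market-clearing price, it is binding.
At P = 282: Qd = 1634 - 3·282 = 788 and Qs = 8·282 - 1996 = 260.
Quantity traded falls to 260. At Q = 260 the demand price is (1634 - 260)/3 = 458 and the supply price is (1996 + 260)/8 = 282.
Deadweight loss = ½ · (458 - 282) · (644 - 260) = ½ · 176 · 384 = 33792.

33792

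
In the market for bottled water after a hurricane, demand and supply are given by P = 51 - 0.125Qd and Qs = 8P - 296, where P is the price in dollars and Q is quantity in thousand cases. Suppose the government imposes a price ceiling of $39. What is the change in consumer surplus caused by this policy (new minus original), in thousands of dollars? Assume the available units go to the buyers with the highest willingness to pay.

-20

Rearranging demand gives Qd = 408 - 8P. Setting quantity demanded equal to quantity supplied, 408 - 8P = 8P - 296, gives P* = 44 and Q* = 56.
Since 39 < 44, the ceiling is binding.
At P = 39: Qd = 408 - 8·39 = 96 and Qs = 8·39 - 296 = 16.
Consumer surplus without the control is ½ · (51 - 44) · 56 = 196.
With the ceiling, 16 units are sold at 39 (assume they go to the highest-value buyers). The demand price at Q = 16 is 49, so CS = ½ · [(51 - 39) + (49 - 39)] · 16 = 176.
Change in consumer surplus = 176 - 196 = -20.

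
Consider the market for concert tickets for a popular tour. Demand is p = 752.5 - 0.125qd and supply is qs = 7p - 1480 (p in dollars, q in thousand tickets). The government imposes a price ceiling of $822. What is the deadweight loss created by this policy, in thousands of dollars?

0

Rearranging demand gives qd = 6020 - 8p. Setting quantity demanded equal to quantity supplied, 6020 - 8p = 7p - 1480, gives p* = 500 and q* = 2020.
The ceiling of 822 is above the equilibrium price 500, so it is not binding; the market clears at p* = 500, q* = 2020.
Since the control does not bind, no trades are prevented and deadweight loss is zero.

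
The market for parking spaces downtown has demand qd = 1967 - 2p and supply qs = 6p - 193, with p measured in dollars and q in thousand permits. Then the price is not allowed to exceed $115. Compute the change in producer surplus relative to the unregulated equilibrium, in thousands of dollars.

Equilibrium: 1967 - 2p = 6p - 193, so 2160 = 8p and p* = 270, q* = 1427.
Because the ceiling (115) lies below the market-clearing price, it is binding.
At p = 115: qd = 1967 - 2·115 = 1737 and qs = 6·115 - 193 = 497.
Producer surplus without the control is ½ · (270 - 193/6) · 1427 = 2036329/12.
With the ceiling, producers sell 497 units at 115, so PS = ½ · (115 - 193/6) · 497 = 247009/12.
Change in producer surplus = 247009/12 - 2036329/12 = -149110.

-149110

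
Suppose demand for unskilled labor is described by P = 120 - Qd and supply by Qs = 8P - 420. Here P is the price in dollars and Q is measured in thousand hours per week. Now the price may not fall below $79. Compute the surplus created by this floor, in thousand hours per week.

Rearranging demand gives Qd = 120 - P. Setting quantity demanded equal to quantity supplied, 120 - P = 8P - 420, gives P* = 60 and Q* = 60.
Because the floor (79) lies above the market-clearing price, it is binding.
At P = 79: Qd = 120 - 79 = 41 and Qs = 8·79 - 420 = 212.
Surplus = Qs - Qd = 212 - 41 = 171.

171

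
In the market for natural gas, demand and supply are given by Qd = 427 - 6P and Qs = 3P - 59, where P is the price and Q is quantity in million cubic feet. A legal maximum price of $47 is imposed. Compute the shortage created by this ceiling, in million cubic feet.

Equilibrium: 427 - 6P = 3P - 59, so 486 = 9P and P* = 54, Q* = 103.
Because the ceiling (47) lies below the market-clearing price, it is binding.
At P = 47: Qd = 427 - 6·47 = 145 and Qs = 3·47 - 59 = 82.
Shortage = Qd - Qs = 145 - 82 = 63.

63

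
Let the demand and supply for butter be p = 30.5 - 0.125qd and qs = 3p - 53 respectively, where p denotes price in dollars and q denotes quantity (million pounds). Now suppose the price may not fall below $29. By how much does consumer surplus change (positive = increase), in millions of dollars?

-40

Rearranging demand gives qd = 244 - 8p. Without the control the market clears where 244 - 8p = 3p - 53, i.e. p* = 27 and q* = 28.
Since 29 > 27, the floor is binding.
At p = 29: qd = 244 - 8·29 = 12 and qs = 3·29 - 53 = 34.
Consumer surplus without the control is ½ · (30.5 - 27) · 28 = 49.
With the floor, consumers buy 12 units at 29, so CS = ½ · (30.5 - 29) · 12 = 9.
Change in consumer surplus = 9 - 49 = -40.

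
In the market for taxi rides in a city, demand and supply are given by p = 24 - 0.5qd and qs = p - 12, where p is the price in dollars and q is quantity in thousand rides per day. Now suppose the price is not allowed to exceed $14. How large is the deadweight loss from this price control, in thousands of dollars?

Rearranging demand gives qd = 48 - 2p. Without the control the market clears where 48 - 2p = p - 12, i.e. p* = 20 and q* = 8.
The ceiling of 14 is below the equilibrium price 20, so it binds.
At p = 14: qd = 48 - 2·14 = 20 and qs = 14 - 12 = 2.
Quantity traded falls to 2. At q = 2 the demand price is (48 - 2)/2 = 23 and the supply price is 12 + 2 = 14.
Deadweight loss = ½ · (23 - 14) · (8 - 2) = ½ · 9 · 6 = 27.

27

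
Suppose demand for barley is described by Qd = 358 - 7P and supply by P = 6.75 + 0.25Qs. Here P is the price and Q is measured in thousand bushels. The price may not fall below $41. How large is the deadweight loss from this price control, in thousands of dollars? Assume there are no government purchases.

Rearranging supply gives Qs = 4P - 27. Without the control the market clears where 358 - 7P = 4P - 27, i.e. P* = 35 and Q* = 113.
Because the floor (41) lies above the market-clearing price, it is binding.
At P = 41: Qd = 358 - 7·41 = 71 and Qs = 4·41 - 27 = 137.
Quantity traded falls to 71. At Q = 71 the demand price is (358 - 71)/7 = 41 and the supply price is (27 + 71)/4 = 24.5.
Deadweight loss = ½ · (41 - 24.5) · (113 - 71) = ½ · 16.5 · 42 = 346.5.

346.5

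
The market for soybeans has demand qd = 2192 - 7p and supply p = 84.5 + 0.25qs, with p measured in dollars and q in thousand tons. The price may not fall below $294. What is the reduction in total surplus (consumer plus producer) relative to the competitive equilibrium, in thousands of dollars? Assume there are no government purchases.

Rearranging supply gives qs = 4p - 338. Without the control the market clears where 2192 - 7p = 4p - 338, i.e. p* = 230 and q* = 582.
Because the floor (294) lies above the market-clearing price, it is binding.
At p = 294: qd = 2192 - 7·294 = 134 and qs = 4·294 - 338 = 838.
Quantity traded falls to 134. At q = 134 the demand price is (2192 - 134)/7 = 294 and the supply price is (338 + 134)/4 = 118.
Deadweight loss = ½ · (294 - 118) · (582 - 134) = ½ · 176 · 448 = 39424.

39424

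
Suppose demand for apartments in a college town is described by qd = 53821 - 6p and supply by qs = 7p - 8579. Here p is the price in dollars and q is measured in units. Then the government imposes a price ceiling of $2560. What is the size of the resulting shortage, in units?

29120

Setting quantity demanded equal to quantity supplied, 53821 - 6p = 7p - 8579, gives p* = 4800 and q* = 25021.
Since 2560 < 4800, the ceiling is binding.
At p = 2560: qd = 53821 - 6·2560 = 38461 and qs = 7·2560 - 8579 = 9341.
Shortage = qd - qs = 38461 - 9341 = 29120.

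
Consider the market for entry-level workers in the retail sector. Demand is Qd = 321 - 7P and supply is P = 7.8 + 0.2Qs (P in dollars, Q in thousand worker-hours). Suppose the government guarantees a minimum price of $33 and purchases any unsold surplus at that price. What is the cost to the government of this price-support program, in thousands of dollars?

Rearranging supply gives Qs = 5P - 39. Setting quantity demanded equal to quantity supplied, 321 - 7P = 5P - 39, gives P* = 30 and Q* = 111.
Because the floor (33) lies above the market-clearing price, it is binding.
At P = 33: Qd = 321 - 7·33 = 90 and Qs = 5·33 - 39 = 126.
Surplus = Qs - Qd = 36.
Government expenditure = surplus × support price = 36 × 33 = 1188.

1188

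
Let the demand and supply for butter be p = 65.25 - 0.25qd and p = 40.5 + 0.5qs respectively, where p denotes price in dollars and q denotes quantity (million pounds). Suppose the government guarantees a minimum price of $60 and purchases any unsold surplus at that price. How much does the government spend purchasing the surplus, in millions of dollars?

1080

Rearranging demand gives qd = 261 - 4p; rearranging supply gives qs = 2p - 81. Equilibrium: 261 - 4p = 2p - 81, so 342 = 6p and p* = 57, q* = 33.
The floor of 60 is above the equilibrium price 57, so it binds.
At p = 60: qd = 261 - 4·60 = 21 and qs = 2·60 - 81 = 39.
Surplus = qs - qd = 18.
Government expenditure = surplus × support price = 18 × 60 = 1080.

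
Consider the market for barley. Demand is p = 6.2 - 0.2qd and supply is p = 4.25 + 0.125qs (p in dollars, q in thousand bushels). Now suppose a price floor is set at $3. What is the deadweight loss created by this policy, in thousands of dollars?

Rearranging demand gives qd = 31 - 5p; rearranging supply gives qs = 8p - 34. Equilibrium: 31 - 5p = 8p - 34, so 65 = 13p and p* = 5, q* = 6.
Since 3 is below p* = 5, the floor does not bind and the free-market outcome prevails.
Since the control does not bind, no trades are prevented and deadweight loss is zero.

0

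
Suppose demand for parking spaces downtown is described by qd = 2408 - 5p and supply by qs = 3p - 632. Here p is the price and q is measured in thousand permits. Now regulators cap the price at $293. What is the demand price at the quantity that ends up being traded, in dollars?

432.2

Without the control the market clears where 2408 - 5p = 3p - 632, i.e. p* = 380 and q* = 508.
Since 293 < 380, the ceiling is binding.
At p = 293: qd = 2408 - 5·293 = 943 and qs = 3·293 - 632 = 247.
Only 247 units reach the market. On the demand curve, the marginal buyer's willingness to pay at q = 247 is (2408 - 247)/5 = 432.2.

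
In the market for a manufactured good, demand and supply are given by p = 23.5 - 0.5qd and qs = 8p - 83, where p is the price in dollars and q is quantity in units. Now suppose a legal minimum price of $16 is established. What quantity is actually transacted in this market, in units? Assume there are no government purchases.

Rearranging demand gives qd = 47 - 2p. Without the control the market clears where 47 - 2p = 8p - 83, i.e. p* = 13 and q* = 21.
The floor of 16 is above the equilibrium price 13, so it binds.
At p = 16: qd = 47 - 2·16 = 15 and qs = 8·16 - 83 = 45.
The quantity actually transacted is the short side, demand: 15.

15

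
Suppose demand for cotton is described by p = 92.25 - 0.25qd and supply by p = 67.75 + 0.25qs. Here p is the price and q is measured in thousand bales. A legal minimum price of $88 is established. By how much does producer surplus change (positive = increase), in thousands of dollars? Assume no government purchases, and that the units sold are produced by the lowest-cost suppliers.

8

Rearranging demand gives qd = 369 - 4p; rearranging supply gives qs = 4p - 271. Setting quantity demanded equal to quantity supplied, 369 - 4p = 4p - 271, gives p* = 80 and q* = 49.
The floor of 88 is above the equilibrium price 80, so it binds.
At p = 88: qd = 369 - 4·88 = 17 and qs = 4·88 - 271 = 81.
Producer surplus without the control is ½ · (80 - 67.75) · 49 = 300.125.
With the floor, 17 units are sold at 88. The supply price at q = 17 is 72, so PS = ½ · [(88 - 67.75) + (88 - 72)] · 17 = 308.125.
Change in producer surplus = 308.125 - 300.125 = 8.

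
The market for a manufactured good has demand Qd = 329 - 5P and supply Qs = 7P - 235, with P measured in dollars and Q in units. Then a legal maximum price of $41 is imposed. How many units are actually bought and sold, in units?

52

Setting quantity demanded equal to quantity supplied, 329 - 5P = 7P - 235, gives P* = 47 and Q* = 94.
The ceiling of 41 is below the equilibrium price 47, so it binds.
At P = 41: Qd = 329 - 5·41 = 124 and Qs = 7·41 - 235 = 52.
The quantity actually transacted is the short side, supply: 52.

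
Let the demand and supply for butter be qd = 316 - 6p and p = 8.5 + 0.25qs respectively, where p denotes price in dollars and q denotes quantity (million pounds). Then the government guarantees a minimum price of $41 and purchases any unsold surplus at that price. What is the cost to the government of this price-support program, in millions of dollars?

Rearranging supply gives qs = 4p - 34. Setting quantity demanded equal to quantity supplied, 316 - 6p = 4p - 34, gives p* = 35 and q* = 106.
Since 41 > 35, the floor is binding.
At p = 41: qd = 316 - 6·41 = 70 and qs = 4·41 - 34 = 130.
Surplus = qs - qd = 60.
Government expenditure = surplus × support price = 60 × 41 = 2460.

2460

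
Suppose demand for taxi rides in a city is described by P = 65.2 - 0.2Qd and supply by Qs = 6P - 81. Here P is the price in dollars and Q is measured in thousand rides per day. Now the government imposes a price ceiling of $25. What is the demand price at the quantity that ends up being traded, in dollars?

Rearranging demand gives Qd = 326 - 5P. Without the control the market clears where 326 - 5P = 6P - 81, i.e. P* = 37 and Q* = 141.
Since 25 < 37, the ceiling is binding.
At P = 25: Qd = 326 - 5·25 = 201 and Qs = 6·25 - 81 = 69.
Only 69 units reach the market. On the demand curve, the marginal buyer's willingness to pay at Q = 69 is (326 - 69)/5 = 51.4.

51.4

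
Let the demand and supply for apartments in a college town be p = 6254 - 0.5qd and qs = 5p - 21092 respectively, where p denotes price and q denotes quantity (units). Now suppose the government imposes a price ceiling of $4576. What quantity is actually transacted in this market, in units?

1788

Rearranging demand gives qd = 12508 - 2p. In a free market, 12508 - 2p = 5p - 21092 gives the equilibrium p* = 4800, q* = 2908.
Since 4576 < 4800, the ceiling is binding.
At p = 4576: qd = 12508 - 2·4576 = 3356 and qs = 5·4576 - 21092 = 1788.
The quantity actually transacted is the short side, supply: 1788.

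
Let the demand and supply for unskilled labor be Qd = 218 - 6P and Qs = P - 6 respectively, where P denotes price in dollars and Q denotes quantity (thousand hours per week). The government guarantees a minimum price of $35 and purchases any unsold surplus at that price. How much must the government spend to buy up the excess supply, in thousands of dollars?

735

Without the control the market clears where 218 - 6P = P - 6, i.e. P* = 32 and Q* = 26.
Since 35 > 32, the floor is binding.
At P = 35: Qd = 218 - 6·35 = 8 and Qs = 35 - 6 = 29.
Surplus = Qs - Qd = 21.
Government expenditure = surplus × support price = 21 × 35 = 735.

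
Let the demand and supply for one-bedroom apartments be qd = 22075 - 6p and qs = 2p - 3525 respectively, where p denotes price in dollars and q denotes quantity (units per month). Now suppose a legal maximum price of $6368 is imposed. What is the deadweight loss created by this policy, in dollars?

0

Without the control the market clears where 22075 - 6p = 2p - 3525, i.e. p* = 3200 and q* = 2875.
Since 6368 is above p* = 3200, the ceiling does not bind and the free-market outcome prevails.
Since the control does not bind, no trades are prevented and deadweight loss is zero.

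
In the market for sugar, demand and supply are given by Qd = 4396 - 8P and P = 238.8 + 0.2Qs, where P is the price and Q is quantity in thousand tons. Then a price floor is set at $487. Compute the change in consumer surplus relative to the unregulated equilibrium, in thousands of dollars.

-41496

Rearranging supply gives Qs = 5P - 1194. Without the control the market clears where 4396 - 8P = 5P - 1194, i.e. P* = 430 and Q* = 956.
Since 487 > 430, the floor is binding.
At P = 487: Qd = 4396 - 8·487 = 500 and Qs = 5·487 - 1194 = 1241.
Consumer surplus without the control is ½ · (549.5 - 430) · 956 = 57121.
With the floor, consumers buy 500 units at 487, so CS = ½ · (549.5 - 487) · 500 = 15625.
Change in consumer surplus = 15625 - 57121 = -41496.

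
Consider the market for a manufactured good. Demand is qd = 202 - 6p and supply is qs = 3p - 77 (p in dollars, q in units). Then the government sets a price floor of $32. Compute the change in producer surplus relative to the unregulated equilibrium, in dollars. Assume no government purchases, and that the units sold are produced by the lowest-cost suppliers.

Equilibrium: 202 - 6p = 3p - 77, so 279 = 9p and p* = 31, q* = 16.
Since 32 > 31, the floor is binding.
At p = 32: qd = 202 - 6·32 = 10 and qs = 3·32 - 77 = 19.
Producer surplus without the control is ½ · (31 - 77/3) · 16 = 128/3.
With the floor, 10 units are sold at 32. The supply price at q = 10 is 29, so PS = ½ · [(32 - 77/3) + (32 - 29)] · 10 = 140/3.
Change in producer surplus = 140/3 - 128/3 = 4.

4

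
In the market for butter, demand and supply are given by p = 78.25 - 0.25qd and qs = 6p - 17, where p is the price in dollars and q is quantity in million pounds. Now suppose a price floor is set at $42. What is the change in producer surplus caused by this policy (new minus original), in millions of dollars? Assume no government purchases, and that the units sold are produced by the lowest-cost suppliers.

1197

Rearranging demand gives qd = 313 - 4p. In a free market, 313 - 4p = 6p - 17 gives the equilibrium p* = 33, q* = 181.
The floor of 42 is above the equilibrium price 33, so it binds.
At p = 42: qd = 313 - 4·42 = 145 and qs = 6·42 - 17 = 235.
Producer surplus without the control is ½ · (33 - 17/6) · 181 = 32761/12.
With the floor, 145 units are sold at 42. The supply price at q = 145 is 27, so PS = ½ · [(42 - 17/6) + (42 - 27)] · 145 = 47125/12.
Change in producer surplus = 47125/12 - 32761/12 = 1197.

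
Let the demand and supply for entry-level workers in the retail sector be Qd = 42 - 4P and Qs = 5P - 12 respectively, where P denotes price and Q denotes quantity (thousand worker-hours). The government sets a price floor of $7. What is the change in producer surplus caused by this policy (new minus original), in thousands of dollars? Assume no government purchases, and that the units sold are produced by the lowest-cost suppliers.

Equilibrium: 42 - 4P = 5P - 12, so 54 = 9P and P* = 6, Q* = 18.
Because the floor (7) lies above the market-clearing price, it is binding.
At P = 7: Qd = 42 - 4·7 = 14 and Qs = 5·7 - 12 = 23.
Producer surplus without the control is ½ · (6 - 2.4) · 18 = 32.4.
With the floor, 14 units are sold at 7. The supply price at Q = 14 is 5.2, so PS = ½ · [(7 - 2.4) + (7 - 5.2)] · 14 = 44.8.
Change in producer surplus = 44.8 - 32.4 = 12.4.

12.4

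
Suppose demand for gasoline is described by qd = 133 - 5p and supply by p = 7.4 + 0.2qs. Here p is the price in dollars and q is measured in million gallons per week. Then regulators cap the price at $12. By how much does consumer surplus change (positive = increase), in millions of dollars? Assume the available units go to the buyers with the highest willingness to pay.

Rearranging supply gives qs = 5p - 37. Equilibrium: 133 - 5p = 5p - 37, so 170 = 10p and p* = 17, q* = 48.
The ceiling of 12 is below the equilibrium price 17, so it binds.
At p = 12: qd = 133 - 5·12 = 73 and qs = 5·12 - 37 = 23.
Consumer surplus without the control is ½ · (26.6 - 17) · 48 = 230.4.
With the ceiling, 23 units are sold at 12 (assume they go to the highest-value buyers). The demand price at q = 23 is 22, so CS = ½ · [(26.6 - 12) + (22 - 12)] · 23 = 282.9.
Change in consumer surplus = 282.9 - 230.4 = 52.5.

52.5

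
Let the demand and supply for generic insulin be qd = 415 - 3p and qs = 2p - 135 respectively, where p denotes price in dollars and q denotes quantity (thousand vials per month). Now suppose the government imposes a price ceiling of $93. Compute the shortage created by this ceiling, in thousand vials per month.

85

In a free market, 415 - 3p = 2p - 135 gives the equilibrium p* = 110, q* = 85.
Since 93 < 110, the ceiling is binding.
At p = 93: qd = 415 - 3·93 = 136 and qs = 2·93 - 135 = 51.
Shortage = qd - qs = 136 - 51 = 85.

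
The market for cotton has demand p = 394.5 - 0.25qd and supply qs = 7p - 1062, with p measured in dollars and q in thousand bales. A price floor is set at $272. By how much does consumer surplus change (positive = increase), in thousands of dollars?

Rearranging demand gives qd = 1578 - 4p. In a free market, 1578 - 4p = 7p - 1062 gives the equilibrium p* = 240, q* = 618.
The floor of 272 is above the equilibrium price 240, so it binds.
At p = 272: qd = 1578 - 4·272 = 490 and qs = 7·272 - 1062 = 842.
Consumer surplus without the control is ½ · (394.5 - 240) · 618 = 47740.5.
With the floor, consumers buy 490 units at 272, so CS = ½ · (394.5 - 272) · 490 = 30012.5.
Change in consumer surplus = 30012.5 - 47740.5 = -17728.

-17728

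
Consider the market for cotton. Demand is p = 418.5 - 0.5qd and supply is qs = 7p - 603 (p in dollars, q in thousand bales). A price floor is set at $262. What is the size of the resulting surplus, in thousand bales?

918

Rearranging demand gives qd = 837 - 2p. In a free market, 837 - 2p = 7p - 603 gives the equilibrium p* = 160, q* = 517.
Since 262 > 160, the floor is binding.
At p = 262: qd = 837 - 2·262 = 313 and qs = 7·262 - 603 = 1231.
Surplus = qs - qd = 1231 - 313 = 918.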